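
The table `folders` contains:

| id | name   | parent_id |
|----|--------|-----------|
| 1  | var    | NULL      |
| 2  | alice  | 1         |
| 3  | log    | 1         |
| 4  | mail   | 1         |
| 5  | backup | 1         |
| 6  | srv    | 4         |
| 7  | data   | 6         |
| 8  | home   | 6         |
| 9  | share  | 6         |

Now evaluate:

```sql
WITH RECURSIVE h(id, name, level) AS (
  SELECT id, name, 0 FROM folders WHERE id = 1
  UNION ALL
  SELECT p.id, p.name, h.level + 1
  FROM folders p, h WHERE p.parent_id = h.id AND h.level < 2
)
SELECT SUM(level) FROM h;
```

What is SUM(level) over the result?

6

Base: id=1 (var) at level 0.
Iteration 1: rows with parent_id in {1} -> alice (id 2, level 1), log (id 3, level 1), mail (id 4, level 1), backup (id 5, level 1).
Iteration 2: rows with parent_id in {2,3,4,5} -> srv (id 6, level 2).
Iteration 3: level < 2 fails for all current rows; recursion stops.
SUM(level) = 0 + 1 + 1 + 1 + 1 + 2 = 6.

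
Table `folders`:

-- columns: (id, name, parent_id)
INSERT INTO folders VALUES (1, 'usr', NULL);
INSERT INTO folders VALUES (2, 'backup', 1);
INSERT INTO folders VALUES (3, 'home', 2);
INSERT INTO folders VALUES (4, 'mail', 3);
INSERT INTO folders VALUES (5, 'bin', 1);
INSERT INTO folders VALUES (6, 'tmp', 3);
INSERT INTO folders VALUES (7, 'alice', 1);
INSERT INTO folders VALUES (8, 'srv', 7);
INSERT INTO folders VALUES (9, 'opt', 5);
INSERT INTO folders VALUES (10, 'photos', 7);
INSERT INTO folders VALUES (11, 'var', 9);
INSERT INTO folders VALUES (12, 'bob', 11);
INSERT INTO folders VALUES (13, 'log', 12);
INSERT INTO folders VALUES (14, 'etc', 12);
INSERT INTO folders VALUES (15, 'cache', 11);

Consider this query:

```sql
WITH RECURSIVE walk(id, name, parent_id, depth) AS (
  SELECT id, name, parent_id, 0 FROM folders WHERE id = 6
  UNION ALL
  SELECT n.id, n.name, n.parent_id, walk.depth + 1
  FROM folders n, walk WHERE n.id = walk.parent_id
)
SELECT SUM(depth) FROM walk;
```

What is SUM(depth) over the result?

6

Base: id=6 (tmp), parent_id=3, depth 0.
Iteration 1: join on id=3 -> home (id 3, parent_id=2, depth 1).
Iteration 2: join on id=2 -> backup (id 2, parent_id=1, depth 2).
Iteration 3: join on id=1 -> usr (id 1, parent_id=NULL, depth 3).
Iteration 4: parent_id is NULL; no match; recursion stops.
SUM(depth) = 0 + 1 + 2 + 3 = 6.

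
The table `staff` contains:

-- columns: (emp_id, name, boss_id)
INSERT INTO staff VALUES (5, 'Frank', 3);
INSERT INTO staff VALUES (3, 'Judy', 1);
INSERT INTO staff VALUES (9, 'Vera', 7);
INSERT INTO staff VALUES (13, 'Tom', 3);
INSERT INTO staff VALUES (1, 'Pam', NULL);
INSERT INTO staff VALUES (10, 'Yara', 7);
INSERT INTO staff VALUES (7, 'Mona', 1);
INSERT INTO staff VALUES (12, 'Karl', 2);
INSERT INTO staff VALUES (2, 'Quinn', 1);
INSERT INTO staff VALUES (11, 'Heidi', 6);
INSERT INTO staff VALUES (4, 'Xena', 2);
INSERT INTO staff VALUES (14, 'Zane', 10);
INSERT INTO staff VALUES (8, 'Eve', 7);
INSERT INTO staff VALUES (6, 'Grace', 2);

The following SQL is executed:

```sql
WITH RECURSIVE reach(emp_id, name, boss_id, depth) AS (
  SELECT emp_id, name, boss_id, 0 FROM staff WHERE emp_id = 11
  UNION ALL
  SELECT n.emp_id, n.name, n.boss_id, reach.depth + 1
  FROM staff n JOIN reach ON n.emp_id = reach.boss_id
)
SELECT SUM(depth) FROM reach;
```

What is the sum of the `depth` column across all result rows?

Base: emp_id=11 (Heidi), boss_id=6, depth 0.
Iteration 1: join on emp_id=6 -> Grace (id 6, boss_id=2, depth 1).
Iteration 2: join on emp_id=2 -> Quinn (id 2, boss_id=1, depth 2).
Iteration 3: join on emp_id=1 -> Pam (id 1, boss_id=NULL, depth 3).
Iteration 4: boss_id is NULL; no match; recursion stops.
SUM(depth) = 0 + 1 + 2 + 3 = 6.

6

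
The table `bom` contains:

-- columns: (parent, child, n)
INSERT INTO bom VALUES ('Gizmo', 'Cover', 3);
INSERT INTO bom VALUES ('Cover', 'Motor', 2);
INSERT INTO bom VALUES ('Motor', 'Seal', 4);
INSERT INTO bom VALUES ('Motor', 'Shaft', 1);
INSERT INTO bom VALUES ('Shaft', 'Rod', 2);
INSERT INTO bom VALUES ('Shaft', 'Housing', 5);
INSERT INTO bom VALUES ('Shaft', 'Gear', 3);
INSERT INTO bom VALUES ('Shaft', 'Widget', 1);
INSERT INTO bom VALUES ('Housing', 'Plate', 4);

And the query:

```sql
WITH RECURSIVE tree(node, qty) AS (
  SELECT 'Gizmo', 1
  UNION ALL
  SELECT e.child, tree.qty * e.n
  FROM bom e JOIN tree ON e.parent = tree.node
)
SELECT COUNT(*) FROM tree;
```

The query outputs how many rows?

Base: (Gizmo, qty=1).
Iteration 1: components of {Gizmo} -> Cover = 1*3 = 3.
Iteration 2: components of {Cover} -> Motor = 3*2 = 6.
Iteration 3: components of {Motor} -> Seal = 6*4 = 24, Shaft = 6*1 = 6.
Iteration 4: components of {Seal,Shaft} -> Gear = 6*3 = 18, Housing = 6*5 = 30, Rod = 6*2 = 12, Widget = 6*1 = 6.
Iteration 5: components of {Gear,Housing,Rod,Widget} -> Plate = 30*4 = 120.
Iteration 6: no further components; recursion stops.
Total rows emitted: 10.

10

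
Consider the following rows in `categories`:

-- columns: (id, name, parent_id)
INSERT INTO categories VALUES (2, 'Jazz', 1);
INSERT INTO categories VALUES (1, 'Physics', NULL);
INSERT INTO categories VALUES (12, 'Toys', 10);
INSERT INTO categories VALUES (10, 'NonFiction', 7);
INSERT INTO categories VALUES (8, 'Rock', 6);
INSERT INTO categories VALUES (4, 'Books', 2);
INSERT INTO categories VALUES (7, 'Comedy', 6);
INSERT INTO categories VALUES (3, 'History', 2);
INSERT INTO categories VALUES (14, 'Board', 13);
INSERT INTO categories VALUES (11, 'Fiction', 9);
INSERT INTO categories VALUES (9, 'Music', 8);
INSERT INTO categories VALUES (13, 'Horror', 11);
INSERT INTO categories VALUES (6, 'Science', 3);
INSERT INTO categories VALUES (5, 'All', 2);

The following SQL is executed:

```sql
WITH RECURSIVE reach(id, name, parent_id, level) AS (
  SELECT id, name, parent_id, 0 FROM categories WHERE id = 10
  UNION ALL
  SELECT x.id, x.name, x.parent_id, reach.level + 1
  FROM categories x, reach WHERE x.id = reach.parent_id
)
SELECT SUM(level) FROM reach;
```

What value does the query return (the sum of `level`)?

15

Base: id=10 (NonFiction), parent_id=7, level 0.
Iteration 1: join on id=7 -> Comedy (id 7, parent_id=6, level 1).
Iteration 2: join on id=6 -> Science (id 6, parent_id=3, level 2).
Iteration 3: join on id=3 -> History (id 3, parent_id=2, level 3).
Iteration 4: join on id=2 -> Jazz (id 2, parent_id=1, level 4).
Iteration 5: join on id=1 -> Physics (id 1, parent_id=NULL, level 5).
Iteration 6: parent_id is NULL; no match; recursion stops.
SUM(level) = 0 + 1 + 2 + 3 + 4 + 5 = 15.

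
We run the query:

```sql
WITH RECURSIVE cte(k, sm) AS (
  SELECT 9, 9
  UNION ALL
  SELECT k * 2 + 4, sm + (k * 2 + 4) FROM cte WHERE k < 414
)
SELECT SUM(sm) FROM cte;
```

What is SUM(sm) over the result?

Base: k=9, sm=9.
Iteration 1: 9 < 414 holds -> k = 9 * 2 + 4 = 22, sm = 9 + 22 = 31.
Iteration 2: 22 < 414 holds -> k = 22 * 2 + 4 = 48, sm = 31 + 48 = 79.
Iteration 3: 48 < 414 holds -> k = 48 * 2 + 4 = 100, sm = 79 + 100 = 179.
Iteration 4: 100 < 414 holds -> k = 100 * 2 + 4 = 204, sm = 179 + 204 = 383.
Iteration 5: 204 < 414 holds -> k = 204 * 2 + 4 = 412, sm = 383 + 412 = 795.
Iteration 6: 412 < 414 holds -> k = 412 * 2 + 4 = 828, sm = 795 + 828 = 1623.
Iteration 7: 828 < 414 fails; recursion stops.
SUM(sm) = 9 + 31 + 79 + 179 + 383 + 795 + 1623 = 3099.

3099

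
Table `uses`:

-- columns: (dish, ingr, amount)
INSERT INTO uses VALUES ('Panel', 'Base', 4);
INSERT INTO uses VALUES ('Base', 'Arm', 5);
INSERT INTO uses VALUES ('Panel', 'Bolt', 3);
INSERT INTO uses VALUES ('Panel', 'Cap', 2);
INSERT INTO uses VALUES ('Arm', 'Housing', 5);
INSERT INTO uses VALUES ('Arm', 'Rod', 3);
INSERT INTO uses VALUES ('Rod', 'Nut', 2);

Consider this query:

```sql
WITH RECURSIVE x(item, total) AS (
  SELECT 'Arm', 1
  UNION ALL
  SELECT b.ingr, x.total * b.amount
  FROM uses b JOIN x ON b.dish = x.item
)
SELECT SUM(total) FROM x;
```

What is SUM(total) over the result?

Base: (Arm, total=1).
Iteration 1: components of {Arm} -> Housing = 1*5 = 5, Rod = 1*3 = 3.
Iteration 2: components of {Housing,Rod} -> Nut = 3*2 = 6.
Iteration 3: no further components; recursion stops.
SUM(total) = 1 + 5 + 3 + 6 = 15.

15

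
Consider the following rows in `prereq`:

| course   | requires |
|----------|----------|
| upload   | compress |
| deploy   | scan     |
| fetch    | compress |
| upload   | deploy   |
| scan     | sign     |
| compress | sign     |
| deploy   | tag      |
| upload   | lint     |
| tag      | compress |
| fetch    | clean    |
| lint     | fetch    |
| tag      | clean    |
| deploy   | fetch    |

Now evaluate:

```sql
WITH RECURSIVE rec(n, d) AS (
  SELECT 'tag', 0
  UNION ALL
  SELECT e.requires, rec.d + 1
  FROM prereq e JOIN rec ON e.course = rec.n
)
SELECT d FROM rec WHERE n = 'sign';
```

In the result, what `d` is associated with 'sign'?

2

Base: (tag, d=0).
Iteration 1: edges from {tag} -> (clean, d=1), (compress, d=1).
Iteration 2: edges from {clean,compress} -> (sign, d=2).
Iteration 3: no outgoing edges from {sign}; recursion stops.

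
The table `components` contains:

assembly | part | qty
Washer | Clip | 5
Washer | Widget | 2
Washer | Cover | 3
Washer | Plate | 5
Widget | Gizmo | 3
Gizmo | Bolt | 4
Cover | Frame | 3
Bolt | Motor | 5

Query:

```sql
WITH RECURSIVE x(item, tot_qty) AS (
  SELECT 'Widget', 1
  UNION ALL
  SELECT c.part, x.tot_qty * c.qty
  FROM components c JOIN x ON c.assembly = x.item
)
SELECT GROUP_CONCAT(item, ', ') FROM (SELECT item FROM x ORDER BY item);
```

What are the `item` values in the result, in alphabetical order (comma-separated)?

Base: (Widget, tot_qty=1).
Iteration 1: components of {Widget} -> Gizmo = 1*3 = 3.
Iteration 2: components of {Gizmo} -> Bolt = 3*4 = 12.
Iteration 3: components of {Bolt} -> Motor = 12*5 = 60.
Iteration 4: no further components; recursion stops.

Bolt, Gizmo, Motor, Widget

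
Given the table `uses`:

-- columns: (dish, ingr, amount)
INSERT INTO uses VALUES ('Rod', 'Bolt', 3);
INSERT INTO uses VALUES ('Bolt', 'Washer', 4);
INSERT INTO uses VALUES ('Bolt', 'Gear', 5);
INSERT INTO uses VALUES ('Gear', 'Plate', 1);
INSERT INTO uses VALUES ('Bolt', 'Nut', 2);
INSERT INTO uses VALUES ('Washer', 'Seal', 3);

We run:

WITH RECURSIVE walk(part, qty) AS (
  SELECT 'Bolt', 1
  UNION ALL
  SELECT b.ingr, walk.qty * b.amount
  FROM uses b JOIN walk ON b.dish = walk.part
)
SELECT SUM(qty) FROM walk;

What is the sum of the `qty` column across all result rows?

Base: (Bolt, qty=1).
Iteration 1: components of {Bolt} -> Gear = 1*5 = 5, Nut = 1*2 = 2, Washer = 1*4 = 4.
Iteration 2: components of {Gear,Nut,Washer} -> Plate = 5*1 = 5, Seal = 4*3 = 12.
Iteration 3: no further components; recursion stops.
SUM(qty) = 1 + 4 + 5 + 2 + 12 + 5 = 29.

29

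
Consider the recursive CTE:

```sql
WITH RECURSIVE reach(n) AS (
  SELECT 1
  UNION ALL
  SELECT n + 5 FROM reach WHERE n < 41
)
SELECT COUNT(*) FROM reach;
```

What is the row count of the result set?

9

Base: n=1.
Iteration 1: 1 < 41 holds -> n = 1 + 5 = 6.
Iteration 2: 6 < 41 holds -> n = 6 + 5 = 11.
Iteration 3: 11 < 41 holds -> n = 11 + 5 = 16.
Iteration 4: 16 < 41 holds -> n = 16 + 5 = 21.
Iteration 5: 21 < 41 holds -> n = 21 + 5 = 26.
Iteration 6: 26 < 41 holds -> n = 26 + 5 = 31.
Iteration 7: 31 < 41 holds -> n = 31 + 5 = 36.
Iteration 8: 36 < 41 holds -> n = 36 + 5 = 41.
Iteration 9: 41 < 41 fails; recursion stops.
Total rows emitted: 9.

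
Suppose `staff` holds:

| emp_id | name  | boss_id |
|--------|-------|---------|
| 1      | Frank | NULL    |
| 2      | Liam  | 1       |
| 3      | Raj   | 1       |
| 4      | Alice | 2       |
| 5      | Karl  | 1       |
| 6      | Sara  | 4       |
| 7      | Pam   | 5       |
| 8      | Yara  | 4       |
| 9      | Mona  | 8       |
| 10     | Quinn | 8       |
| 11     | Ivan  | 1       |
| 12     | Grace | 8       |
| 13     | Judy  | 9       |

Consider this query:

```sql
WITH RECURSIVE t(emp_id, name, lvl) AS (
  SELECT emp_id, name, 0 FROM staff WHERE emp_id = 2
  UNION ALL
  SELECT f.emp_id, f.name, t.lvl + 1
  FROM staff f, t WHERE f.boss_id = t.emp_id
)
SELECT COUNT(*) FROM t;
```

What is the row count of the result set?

8

Base: emp_id=2 (Liam) at lvl 0.
Iteration 1: rows with boss_id in {2} -> Alice (id 4, lvl 1).
Iteration 2: rows with boss_id in {4} -> Sara (id 6, lvl 2), Yara (id 8, lvl 2).
Iteration 3: rows with boss_id in {6,8} -> Mona (id 9, lvl 3), Quinn (id 10, lvl 3), Grace (id 12, lvl 3).
Iteration 4: rows with boss_id in {9,10,12} -> Judy (id 13, lvl 4).
Iteration 5: no rows with boss_id in {13}; recursion stops.
Total rows emitted: 8.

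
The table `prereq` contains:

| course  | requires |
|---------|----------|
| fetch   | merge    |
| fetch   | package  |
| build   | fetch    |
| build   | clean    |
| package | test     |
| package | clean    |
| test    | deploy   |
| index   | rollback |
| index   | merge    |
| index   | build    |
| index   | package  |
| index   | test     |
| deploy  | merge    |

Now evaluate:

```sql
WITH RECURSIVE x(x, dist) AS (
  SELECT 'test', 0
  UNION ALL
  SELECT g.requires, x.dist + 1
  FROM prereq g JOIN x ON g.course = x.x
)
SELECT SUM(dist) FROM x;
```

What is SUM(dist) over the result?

Base: (test, dist=0).
Iteration 1: edges from {test} -> (deploy, dist=1).
Iteration 2: edges from {deploy} -> (merge, dist=2).
Iteration 3: no outgoing edges from {merge}; recursion stops.
SUM(dist) = 0 + 1 + 2 = 3.

3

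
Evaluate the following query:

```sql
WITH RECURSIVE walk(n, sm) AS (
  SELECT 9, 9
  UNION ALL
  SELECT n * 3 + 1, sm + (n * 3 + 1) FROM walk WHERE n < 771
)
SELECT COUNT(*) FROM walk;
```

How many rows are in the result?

Base: n=9, sm=9.
Iteration 1: 9 < 771 holds -> n = 9 * 3 + 1 = 28, sm = 9 + 28 = 37.
Iteration 2: 28 < 771 holds -> n = 28 * 3 + 1 = 85, sm = 37 + 85 = 122.
Iteration 3: 85 < 771 holds -> n = 85 * 3 + 1 = 256, sm = 122 + 256 = 378.
Iteration 4: 256 < 771 holds -> n = 256 * 3 + 1 = 769, sm = 378 + 769 = 1147.
Iteration 5: 769 < 771 holds -> n = 769 * 3 + 1 = 2308, sm = 1147 + 2308 = 3455.
Iteration 6: 2308 < 771 fails; recursion stops.
Total rows emitted: 6.

6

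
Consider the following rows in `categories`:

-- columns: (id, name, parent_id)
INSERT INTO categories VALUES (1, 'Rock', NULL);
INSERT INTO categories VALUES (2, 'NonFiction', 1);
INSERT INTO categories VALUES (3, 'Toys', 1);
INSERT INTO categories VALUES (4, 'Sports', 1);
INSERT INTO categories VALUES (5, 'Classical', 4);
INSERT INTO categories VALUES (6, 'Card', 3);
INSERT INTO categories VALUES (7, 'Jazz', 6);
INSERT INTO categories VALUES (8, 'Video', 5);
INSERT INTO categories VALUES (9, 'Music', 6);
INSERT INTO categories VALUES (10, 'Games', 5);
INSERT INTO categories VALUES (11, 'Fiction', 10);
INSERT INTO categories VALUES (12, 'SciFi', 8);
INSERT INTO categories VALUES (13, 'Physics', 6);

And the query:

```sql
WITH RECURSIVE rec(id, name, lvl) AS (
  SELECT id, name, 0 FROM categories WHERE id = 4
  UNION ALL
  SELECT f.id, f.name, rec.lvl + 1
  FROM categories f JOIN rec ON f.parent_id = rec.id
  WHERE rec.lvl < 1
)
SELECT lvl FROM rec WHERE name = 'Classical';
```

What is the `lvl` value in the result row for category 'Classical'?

Base: id=4 (Sports) at lvl 0.
Iteration 1: rows with parent_id in {4} -> Classical (id 5, lvl 1).
Iteration 2: lvl < 1 fails for all current rows; recursion stops.

1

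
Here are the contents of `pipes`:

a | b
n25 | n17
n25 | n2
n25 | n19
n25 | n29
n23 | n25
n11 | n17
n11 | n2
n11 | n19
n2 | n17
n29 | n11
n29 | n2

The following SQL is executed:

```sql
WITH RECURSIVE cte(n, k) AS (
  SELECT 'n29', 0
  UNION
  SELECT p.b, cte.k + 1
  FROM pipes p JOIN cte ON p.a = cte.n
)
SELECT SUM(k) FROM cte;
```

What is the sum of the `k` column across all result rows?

11

Base: (n29, k=0).
Iteration 1: edges from {n29} -> (n11, k=1), (n2, k=1).
Iteration 2: edges from {n11,n2} -> (n17, k=2), (n19, k=2), (n2, k=2). [UNION drops 1 duplicate row(s)]
Iteration 3: edges from {n17,n19,n2} -> (n17, k=3).
Iteration 4: no outgoing edges from {n17}; recursion stops.
SUM(k) = 0 + 1 + 1 + 2 + 2 + 2 + 3 = 11.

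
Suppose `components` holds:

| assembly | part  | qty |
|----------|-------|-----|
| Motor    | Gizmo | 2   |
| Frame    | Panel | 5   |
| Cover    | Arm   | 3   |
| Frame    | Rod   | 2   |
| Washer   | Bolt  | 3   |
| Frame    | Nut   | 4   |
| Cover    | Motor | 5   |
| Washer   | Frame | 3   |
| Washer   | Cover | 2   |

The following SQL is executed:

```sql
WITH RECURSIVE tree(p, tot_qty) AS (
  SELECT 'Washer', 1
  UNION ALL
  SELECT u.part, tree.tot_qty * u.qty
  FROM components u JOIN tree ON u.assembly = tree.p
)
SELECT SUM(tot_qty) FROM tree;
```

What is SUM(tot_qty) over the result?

Base: (Washer, tot_qty=1).
Iteration 1: components of {Washer} -> Bolt = 1*3 = 3, Cover = 1*2 = 2, Frame = 1*3 = 3.
Iteration 2: components of {Bolt,Cover,Frame} -> Arm = 2*3 = 6, Motor = 2*5 = 10, Nut = 3*4 = 12, Panel = 3*5 = 15, Rod = 3*2 = 6.
Iteration 3: components of {Arm,Motor,Nut,Panel,Rod} -> Gizmo = 10*2 = 20.
Iteration 4: no further components; recursion stops.
SUM(tot_qty) = 1 + 3 + 2 + 3 + 12 + 15 + 6 + 6 + 10 + 20 = 78.

78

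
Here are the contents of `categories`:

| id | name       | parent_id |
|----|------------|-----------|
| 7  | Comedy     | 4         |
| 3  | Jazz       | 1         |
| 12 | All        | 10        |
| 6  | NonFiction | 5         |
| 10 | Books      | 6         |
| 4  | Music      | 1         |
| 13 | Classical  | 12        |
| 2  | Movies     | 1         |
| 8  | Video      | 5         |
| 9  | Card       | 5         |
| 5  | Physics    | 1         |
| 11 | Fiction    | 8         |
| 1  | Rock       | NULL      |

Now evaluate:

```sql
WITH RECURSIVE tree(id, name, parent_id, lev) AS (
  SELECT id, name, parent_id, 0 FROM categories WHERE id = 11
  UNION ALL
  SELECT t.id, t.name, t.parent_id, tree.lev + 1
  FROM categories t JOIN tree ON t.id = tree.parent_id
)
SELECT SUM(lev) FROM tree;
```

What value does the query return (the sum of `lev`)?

6

Base: id=11 (Fiction), parent_id=8, lev 0.
Iteration 1: join on id=8 -> Video (id 8, parent_id=5, lev 1).
Iteration 2: join on id=5 -> Physics (id 5, parent_id=1, lev 2).
Iteration 3: join on id=1 -> Rock (id 1, parent_id=NULL, lev 3).
Iteration 4: parent_id is NULL; no match; recursion stops.
SUM(lev) = 0 + 1 + 2 + 3 = 6.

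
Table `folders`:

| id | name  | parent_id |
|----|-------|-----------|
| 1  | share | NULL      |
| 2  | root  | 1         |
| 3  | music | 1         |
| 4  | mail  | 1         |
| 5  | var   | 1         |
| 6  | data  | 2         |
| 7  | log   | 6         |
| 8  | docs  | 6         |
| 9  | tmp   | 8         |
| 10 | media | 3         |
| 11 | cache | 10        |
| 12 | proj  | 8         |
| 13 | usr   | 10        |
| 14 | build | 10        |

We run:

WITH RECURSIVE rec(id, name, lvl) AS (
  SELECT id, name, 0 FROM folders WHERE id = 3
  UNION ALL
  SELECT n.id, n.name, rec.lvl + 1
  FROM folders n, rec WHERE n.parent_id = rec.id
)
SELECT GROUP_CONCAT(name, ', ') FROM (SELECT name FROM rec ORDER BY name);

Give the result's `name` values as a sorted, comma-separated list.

build, cache, media, music, usr

Base: id=3 (music) at lvl 0.
Iteration 1: rows with parent_id in {3} -> media (id 10, lvl 1).
Iteration 2: rows with parent_id in {10} -> cache (id 11, lvl 2), usr (id 13, lvl 2), build (id 14, lvl 2).
Iteration 3: no rows with parent_id in {11,13,14}; recursion stops.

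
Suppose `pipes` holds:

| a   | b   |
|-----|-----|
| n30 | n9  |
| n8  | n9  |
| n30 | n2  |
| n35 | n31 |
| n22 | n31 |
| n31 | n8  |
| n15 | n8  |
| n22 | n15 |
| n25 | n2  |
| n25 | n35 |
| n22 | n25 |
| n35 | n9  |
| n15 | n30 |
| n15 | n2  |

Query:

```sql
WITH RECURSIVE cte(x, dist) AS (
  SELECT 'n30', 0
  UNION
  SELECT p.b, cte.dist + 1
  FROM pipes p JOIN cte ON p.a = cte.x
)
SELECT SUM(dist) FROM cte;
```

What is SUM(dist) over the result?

2

Base: (n30, dist=0).
Iteration 1: edges from {n30} -> (n2, dist=1), (n9, dist=1).
Iteration 2: no outgoing edges from {n2,n9}; recursion stops.
SUM(dist) = 0 + 1 + 1 = 2.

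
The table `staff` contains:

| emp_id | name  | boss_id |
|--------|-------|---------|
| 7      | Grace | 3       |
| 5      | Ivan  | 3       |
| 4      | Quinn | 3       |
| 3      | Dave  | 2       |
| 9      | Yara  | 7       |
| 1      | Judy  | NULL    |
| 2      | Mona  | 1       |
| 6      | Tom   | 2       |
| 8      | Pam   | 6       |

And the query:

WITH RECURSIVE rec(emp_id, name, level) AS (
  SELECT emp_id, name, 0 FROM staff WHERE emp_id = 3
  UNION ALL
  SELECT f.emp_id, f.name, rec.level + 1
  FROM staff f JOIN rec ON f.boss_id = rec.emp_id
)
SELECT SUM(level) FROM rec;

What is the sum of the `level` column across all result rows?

Base: emp_id=3 (Dave) at level 0.
Iteration 1: rows with boss_id in {3} -> Quinn (id 4, level 1), Ivan (id 5, level 1), Grace (id 7, level 1).
Iteration 2: rows with boss_id in {4,5,7} -> Yara (id 9, level 2).
Iteration 3: no rows with boss_id in {9}; recursion stops.
SUM(level) = 0 + 1 + 1 + 1 + 2 = 5.

5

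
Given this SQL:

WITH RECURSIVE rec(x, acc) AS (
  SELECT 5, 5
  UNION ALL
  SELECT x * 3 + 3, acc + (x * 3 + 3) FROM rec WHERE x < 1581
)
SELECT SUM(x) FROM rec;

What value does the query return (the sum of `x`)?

Base: x=5, acc=5.
Iteration 1: 5 < 1581 holds -> x = 5 * 3 + 3 = 18, acc = 5 + 18 = 23.
Iteration 2: 18 < 1581 holds -> x = 18 * 3 + 3 = 57, acc = 23 + 57 = 80.
Iteration 3: 57 < 1581 holds -> x = 57 * 3 + 3 = 174, acc = 80 + 174 = 254.
Iteration 4: 174 < 1581 holds -> x = 174 * 3 + 3 = 525, acc = 254 + 525 = 779.
Iteration 5: 525 < 1581 holds -> x = 525 * 3 + 3 = 1578, acc = 779 + 1578 = 2357.
Iteration 6: 1578 < 1581 holds -> x = 1578 * 3 + 3 = 4737, acc = 2357 + 4737 = 7094.
Iteration 7: 4737 < 1581 fails; recursion stops.
SUM(x) = 5 + 18 + 57 + 174 + 525 + 1578 + 4737 = 7094.

7094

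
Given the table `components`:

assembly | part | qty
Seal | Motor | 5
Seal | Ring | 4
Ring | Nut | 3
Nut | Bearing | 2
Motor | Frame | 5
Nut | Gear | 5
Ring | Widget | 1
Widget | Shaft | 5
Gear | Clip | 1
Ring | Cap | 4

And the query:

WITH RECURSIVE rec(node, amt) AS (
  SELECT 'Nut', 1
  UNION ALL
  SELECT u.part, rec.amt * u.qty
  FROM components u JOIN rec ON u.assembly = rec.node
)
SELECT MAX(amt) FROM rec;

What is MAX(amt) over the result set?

Base: (Nut, amt=1).
Iteration 1: components of {Nut} -> Bearing = 1*2 = 2, Gear = 1*5 = 5.
Iteration 2: components of {Bearing,Gear} -> Clip = 5*1 = 5.
Iteration 3: no further components; recursion stops.
amt values: 1, 2, 5, 5; the maximum is 5.

5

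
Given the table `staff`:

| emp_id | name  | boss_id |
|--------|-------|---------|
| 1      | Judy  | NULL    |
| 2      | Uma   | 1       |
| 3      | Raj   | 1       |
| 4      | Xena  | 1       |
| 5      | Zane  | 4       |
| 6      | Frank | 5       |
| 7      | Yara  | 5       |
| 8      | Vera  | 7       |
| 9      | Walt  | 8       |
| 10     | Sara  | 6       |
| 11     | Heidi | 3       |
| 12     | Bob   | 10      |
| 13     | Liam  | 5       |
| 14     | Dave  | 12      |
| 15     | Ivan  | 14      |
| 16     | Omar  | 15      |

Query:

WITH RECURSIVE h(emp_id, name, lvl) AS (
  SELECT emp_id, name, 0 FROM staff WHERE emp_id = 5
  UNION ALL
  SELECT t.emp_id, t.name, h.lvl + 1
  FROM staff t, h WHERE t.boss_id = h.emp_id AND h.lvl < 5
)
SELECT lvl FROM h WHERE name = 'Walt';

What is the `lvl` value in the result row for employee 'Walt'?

Base: emp_id=5 (Zane) at lvl 0.
Iteration 1: rows with boss_id in {5} -> Frank (id 6, lvl 1), Yara (id 7, lvl 1), Liam (id 13, lvl 1).
Iteration 2: rows with boss_id in {6,7,13} -> Vera (id 8, lvl 2), Sara (id 10, lvl 2).
Iteration 3: rows with boss_id in {8,10} -> Walt (id 9, lvl 3), Bob (id 12, lvl 3).
Iteration 4: rows with boss_id in {9,12} -> Dave (id 14, lvl 4).
Iteration 5: rows with boss_id in {14} -> Ivan (id 15, lvl 5).
Iteration 6: lvl < 5 fails for all current rows; recursion stops.

3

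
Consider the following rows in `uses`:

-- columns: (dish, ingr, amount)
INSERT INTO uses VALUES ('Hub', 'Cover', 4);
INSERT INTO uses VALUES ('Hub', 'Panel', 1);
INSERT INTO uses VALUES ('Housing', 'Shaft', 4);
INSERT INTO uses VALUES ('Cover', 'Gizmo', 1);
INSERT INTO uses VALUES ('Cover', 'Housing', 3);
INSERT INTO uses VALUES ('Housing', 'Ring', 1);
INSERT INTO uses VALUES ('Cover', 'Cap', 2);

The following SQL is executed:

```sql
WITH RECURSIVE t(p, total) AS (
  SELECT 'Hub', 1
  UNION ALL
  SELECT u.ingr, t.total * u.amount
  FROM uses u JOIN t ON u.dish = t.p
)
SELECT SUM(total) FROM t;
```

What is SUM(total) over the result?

Base: (Hub, total=1).
Iteration 1: components of {Hub} -> Cover = 1*4 = 4, Panel = 1*1 = 1.
Iteration 2: components of {Cover,Panel} -> Cap = 4*2 = 8, Gizmo = 4*1 = 4, Housing = 4*3 = 12.
Iteration 3: components of {Cap,Gizmo,Housing} -> Ring = 12*1 = 12, Shaft = 12*4 = 48.
Iteration 4: no further components; recursion stops.
SUM(total) = 1 + 1 + 4 + 4 + 12 + 8 + 12 + 48 = 90.

90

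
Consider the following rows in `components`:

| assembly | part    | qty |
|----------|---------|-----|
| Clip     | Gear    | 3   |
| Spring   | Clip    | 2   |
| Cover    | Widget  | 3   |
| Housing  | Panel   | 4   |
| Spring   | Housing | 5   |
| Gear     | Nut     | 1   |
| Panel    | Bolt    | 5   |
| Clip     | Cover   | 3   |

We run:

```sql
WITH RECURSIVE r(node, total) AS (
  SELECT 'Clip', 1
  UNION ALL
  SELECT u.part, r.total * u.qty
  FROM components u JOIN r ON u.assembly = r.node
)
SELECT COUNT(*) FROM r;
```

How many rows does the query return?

Base: (Clip, total=1).
Iteration 1: components of {Clip} -> Cover = 1*3 = 3, Gear = 1*3 = 3.
Iteration 2: components of {Cover,Gear} -> Nut = 3*1 = 3, Widget = 3*3 = 9.
Iteration 3: no further components; recursion stops.
Total rows emitted: 5.

5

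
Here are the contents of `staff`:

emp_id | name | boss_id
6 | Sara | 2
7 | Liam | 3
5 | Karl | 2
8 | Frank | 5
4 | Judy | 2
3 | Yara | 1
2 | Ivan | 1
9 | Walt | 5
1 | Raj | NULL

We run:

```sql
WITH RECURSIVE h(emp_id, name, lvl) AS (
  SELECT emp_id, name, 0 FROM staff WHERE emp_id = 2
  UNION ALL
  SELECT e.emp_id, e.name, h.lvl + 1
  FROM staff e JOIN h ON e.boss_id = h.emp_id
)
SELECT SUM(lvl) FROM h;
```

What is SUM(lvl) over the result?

7

Base: emp_id=2 (Ivan) at lvl 0.
Iteration 1: rows with boss_id in {2} -> Judy (id 4, lvl 1), Karl (id 5, lvl 1), Sara (id 6, lvl 1).
Iteration 2: rows with boss_id in {4,5,6} -> Frank (id 8, lvl 2), Walt (id 9, lvl 2).
Iteration 3: no rows with boss_id in {8,9}; recursion stops.
SUM(lvl) = 0 + 1 + 1 + 1 + 2 + 2 = 7.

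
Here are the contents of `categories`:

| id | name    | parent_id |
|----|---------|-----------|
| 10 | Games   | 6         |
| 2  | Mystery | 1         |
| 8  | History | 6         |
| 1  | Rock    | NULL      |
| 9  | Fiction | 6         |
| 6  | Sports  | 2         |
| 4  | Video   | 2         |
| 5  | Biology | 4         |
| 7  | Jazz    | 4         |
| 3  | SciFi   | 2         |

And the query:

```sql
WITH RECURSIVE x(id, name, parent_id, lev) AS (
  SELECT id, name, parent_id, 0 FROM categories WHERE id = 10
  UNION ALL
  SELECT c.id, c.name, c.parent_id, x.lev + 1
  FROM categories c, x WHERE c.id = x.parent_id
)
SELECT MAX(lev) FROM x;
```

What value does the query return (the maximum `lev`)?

3

Base: id=10 (Games), parent_id=6, lev 0.
Iteration 1: join on id=6 -> Sports (id 6, parent_id=2, lev 1).
Iteration 2: join on id=2 -> Mystery (id 2, parent_id=1, lev 2).
Iteration 3: join on id=1 -> Rock (id 1, parent_id=NULL, lev 3).
Iteration 4: parent_id is NULL; no match; recursion stops.
lev values: 0, 1, 2, 3; the maximum is 3.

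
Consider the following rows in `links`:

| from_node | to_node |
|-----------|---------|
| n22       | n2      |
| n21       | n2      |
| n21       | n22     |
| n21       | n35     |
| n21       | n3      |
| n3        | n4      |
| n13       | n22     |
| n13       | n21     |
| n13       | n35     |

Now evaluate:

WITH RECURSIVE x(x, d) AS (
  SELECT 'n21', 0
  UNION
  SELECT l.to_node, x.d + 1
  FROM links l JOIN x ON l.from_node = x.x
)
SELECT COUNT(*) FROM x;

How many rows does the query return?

Base: (n21, d=0).
Iteration 1: edges from {n21} -> (n2, d=1), (n22, d=1), (n3, d=1), (n35, d=1).
Iteration 2: edges from {n2,n22,n3,n35} -> (n2, d=2), (n4, d=2).
Iteration 3: no outgoing edges from {n2,n4}; recursion stops.
Total rows emitted: 7.

7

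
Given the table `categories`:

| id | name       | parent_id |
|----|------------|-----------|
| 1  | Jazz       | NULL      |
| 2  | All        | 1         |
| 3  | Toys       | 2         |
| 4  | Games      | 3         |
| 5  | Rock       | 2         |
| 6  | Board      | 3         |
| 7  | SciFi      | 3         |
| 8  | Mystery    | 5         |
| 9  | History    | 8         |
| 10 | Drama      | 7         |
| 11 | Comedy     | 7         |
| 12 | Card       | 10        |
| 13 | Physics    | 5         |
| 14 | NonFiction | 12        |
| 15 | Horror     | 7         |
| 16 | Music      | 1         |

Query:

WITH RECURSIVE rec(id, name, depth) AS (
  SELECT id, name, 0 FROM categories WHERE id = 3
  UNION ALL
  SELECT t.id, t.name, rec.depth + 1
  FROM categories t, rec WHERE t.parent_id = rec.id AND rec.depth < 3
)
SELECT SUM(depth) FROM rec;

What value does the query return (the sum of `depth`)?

12

Base: id=3 (Toys) at depth 0.
Iteration 1: rows with parent_id in {3} -> Games (id 4, depth 1), Board (id 6, depth 1), SciFi (id 7, depth 1).
Iteration 2: rows with parent_id in {4,6,7} -> Drama (id 10, depth 2), Comedy (id 11, depth 2), Horror (id 15, depth 2).
Iteration 3: rows with parent_id in {10,11,15} -> Card (id 12, depth 3).
Iteration 4: depth < 3 fails for all current rows; recursion stops.
SUM(depth) = 0 + 1 + 1 + 1 + 2 + 2 + 2 + 3 = 12.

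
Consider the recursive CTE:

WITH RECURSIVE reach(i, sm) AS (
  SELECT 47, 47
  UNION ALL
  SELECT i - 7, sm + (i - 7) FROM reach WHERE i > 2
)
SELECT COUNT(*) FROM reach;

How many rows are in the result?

Base: i=47, sm=47.
Iteration 1: 47 > 2 holds -> i = 47 - 7 = 40, sm = 47 + 40 = 87.
Iteration 2: 40 > 2 holds -> i = 40 - 7 = 33, sm = 87 + 33 = 120.
Iteration 3: 33 > 2 holds -> i = 33 - 7 = 26, sm = 120 + 26 = 146.
Iteration 4: 26 > 2 holds -> i = 26 - 7 = 19, sm = 146 + 19 = 165.
Iteration 5: 19 > 2 holds -> i = 19 - 7 = 12, sm = 165 + 12 = 177.
Iteration 6: 12 > 2 holds -> i = 12 - 7 = 5, sm = 177 + 5 = 182.
Iteration 7: 5 > 2 holds -> i = 5 - 7 = -2, sm = 182 + -2 = 180.
Iteration 8: -2 > 2 fails; recursion stops.
Total rows emitted: 8.

8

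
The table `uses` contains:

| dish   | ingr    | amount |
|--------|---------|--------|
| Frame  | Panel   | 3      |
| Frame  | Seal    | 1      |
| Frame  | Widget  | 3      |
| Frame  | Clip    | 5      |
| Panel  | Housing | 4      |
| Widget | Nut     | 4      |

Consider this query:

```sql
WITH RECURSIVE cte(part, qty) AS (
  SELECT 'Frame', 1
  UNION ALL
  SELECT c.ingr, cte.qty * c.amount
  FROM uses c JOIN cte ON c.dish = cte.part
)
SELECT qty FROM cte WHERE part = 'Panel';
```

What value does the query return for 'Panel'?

3

Base: (Frame, qty=1).
Iteration 1: components of {Frame} -> Clip = 1*5 = 5, Panel = 1*3 = 3, Seal = 1*1 = 1, Widget = 1*3 = 3.
Iteration 2: components of {Clip,Panel,Seal,Widget} -> Housing = 3*4 = 12, Nut = 3*4 = 12.
Iteration 3: no further components; recursion stops.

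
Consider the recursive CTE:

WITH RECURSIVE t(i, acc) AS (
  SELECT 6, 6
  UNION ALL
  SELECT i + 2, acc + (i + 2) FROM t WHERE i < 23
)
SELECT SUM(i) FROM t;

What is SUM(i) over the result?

150

Base: i=6, acc=6.
Iteration 1: 6 < 23 holds -> i = 6 + 2 = 8, acc = 6 + 8 = 14.
Iteration 2: 8 < 23 holds -> i = 8 + 2 = 10, acc = 14 + 10 = 24.
Iteration 3: 10 < 23 holds -> i = 10 + 2 = 12, acc = 24 + 12 = 36.
Iteration 4: 12 < 23 holds -> i = 12 + 2 = 14, acc = 36 + 14 = 50.
Iteration 5: 14 < 23 holds -> i = 14 + 2 = 16, acc = 50 + 16 = 66.
Iteration 6: 16 < 23 holds -> i = 16 + 2 = 18, acc = 66 + 18 = 84.
Iteration 7: 18 < 23 holds -> i = 18 + 2 = 20, acc = 84 + 20 = 104.
Iteration 8: 20 < 23 holds -> i = 20 + 2 = 22, acc = 104 + 22 = 126.
Iteration 9: 22 < 23 holds -> i = 22 + 2 = 24, acc = 126 + 24 = 150.
Iteration 10: 24 < 23 fails; recursion stops.
SUM(i) = 6 + 8 + 10 + 12 + 14 + 16 + 18 + 20 + 22 + 24 = 150.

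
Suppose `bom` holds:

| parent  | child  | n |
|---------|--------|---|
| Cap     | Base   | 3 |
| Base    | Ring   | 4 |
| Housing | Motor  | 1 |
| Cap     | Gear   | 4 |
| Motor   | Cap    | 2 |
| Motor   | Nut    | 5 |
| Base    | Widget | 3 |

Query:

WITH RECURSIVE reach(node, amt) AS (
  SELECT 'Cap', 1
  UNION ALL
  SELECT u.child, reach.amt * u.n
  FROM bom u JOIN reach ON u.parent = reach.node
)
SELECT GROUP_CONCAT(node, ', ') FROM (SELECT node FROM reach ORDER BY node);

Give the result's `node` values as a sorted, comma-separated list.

Base: (Cap, amt=1).
Iteration 1: components of {Cap} -> Base = 1*3 = 3, Gear = 1*4 = 4.
Iteration 2: components of {Base,Gear} -> Ring = 3*4 = 12, Widget = 3*3 = 9.
Iteration 3: no further components; recursion stops.

Base, Cap, Gear, Ring, Widget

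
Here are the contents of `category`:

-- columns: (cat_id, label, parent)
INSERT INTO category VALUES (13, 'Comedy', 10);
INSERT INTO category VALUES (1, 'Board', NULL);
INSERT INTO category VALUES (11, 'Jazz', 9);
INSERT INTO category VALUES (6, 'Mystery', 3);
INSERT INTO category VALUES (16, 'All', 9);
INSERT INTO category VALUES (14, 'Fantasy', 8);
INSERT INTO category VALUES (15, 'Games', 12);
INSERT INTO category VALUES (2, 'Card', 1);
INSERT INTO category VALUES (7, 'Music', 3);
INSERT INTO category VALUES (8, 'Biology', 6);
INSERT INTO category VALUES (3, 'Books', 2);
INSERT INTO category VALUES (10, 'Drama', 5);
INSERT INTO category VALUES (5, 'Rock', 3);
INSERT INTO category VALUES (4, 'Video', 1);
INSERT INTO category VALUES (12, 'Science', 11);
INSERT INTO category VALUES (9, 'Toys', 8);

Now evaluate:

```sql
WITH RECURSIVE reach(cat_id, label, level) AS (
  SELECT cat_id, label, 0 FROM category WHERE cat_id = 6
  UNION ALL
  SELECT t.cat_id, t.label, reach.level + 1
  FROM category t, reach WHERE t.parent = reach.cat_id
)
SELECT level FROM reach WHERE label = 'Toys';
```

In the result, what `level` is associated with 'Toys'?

2

Base: cat_id=6 (Mystery) at level 0.
Iteration 1: rows with parent in {6} -> Biology (id 8, level 1).
Iteration 2: rows with parent in {8} -> Toys (id 9, level 2), Fantasy (id 14, level 2).
Iteration 3: rows with parent in {9,14} -> Jazz (id 11, level 3), All (id 16, level 3).
Iteration 4: rows with parent in {11,16} -> Science (id 12, level 4).
Iteration 5: rows with parent in {12} -> Games (id 15, level 5).
Iteration 6: no rows with parent in {15}; recursion stops.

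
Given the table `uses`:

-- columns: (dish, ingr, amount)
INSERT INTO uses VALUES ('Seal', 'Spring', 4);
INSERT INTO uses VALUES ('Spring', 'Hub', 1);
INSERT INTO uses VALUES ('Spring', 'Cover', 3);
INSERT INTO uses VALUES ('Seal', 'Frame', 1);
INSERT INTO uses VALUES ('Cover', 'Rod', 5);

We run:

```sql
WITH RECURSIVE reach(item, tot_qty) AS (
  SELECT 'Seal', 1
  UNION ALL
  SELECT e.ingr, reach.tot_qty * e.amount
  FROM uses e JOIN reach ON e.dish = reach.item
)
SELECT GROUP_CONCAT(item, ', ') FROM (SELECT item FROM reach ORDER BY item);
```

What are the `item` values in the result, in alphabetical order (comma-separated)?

Cover, Frame, Hub, Rod, Seal, Spring

Base: (Seal, tot_qty=1).
Iteration 1: components of {Seal} -> Frame = 1*1 = 1, Spring = 1*4 = 4.
Iteration 2: components of {Frame,Spring} -> Cover = 4*3 = 12, Hub = 4*1 = 4.
Iteration 3: components of {Cover,Hub} -> Rod = 12*5 = 60.
Iteration 4: no further components; recursion stops.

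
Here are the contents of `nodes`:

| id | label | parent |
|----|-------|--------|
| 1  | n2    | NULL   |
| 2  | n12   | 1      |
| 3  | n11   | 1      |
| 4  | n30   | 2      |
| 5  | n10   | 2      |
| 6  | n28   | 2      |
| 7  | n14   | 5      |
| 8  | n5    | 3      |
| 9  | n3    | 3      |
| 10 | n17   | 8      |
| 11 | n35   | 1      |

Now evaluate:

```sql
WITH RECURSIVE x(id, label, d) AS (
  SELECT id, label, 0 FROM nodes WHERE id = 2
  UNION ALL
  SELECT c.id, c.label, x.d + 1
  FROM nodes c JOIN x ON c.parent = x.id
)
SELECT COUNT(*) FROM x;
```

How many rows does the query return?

5

Base: id=2 (n12) at d 0.
Iteration 1: rows with parent in {2} -> n30 (id 4, d 1), n10 (id 5, d 1), n28 (id 6, d 1).
Iteration 2: rows with parent in {4,5,6} -> n14 (id 7, d 2).
Iteration 3: no rows with parent in {7}; recursion stops.
Total rows emitted: 5.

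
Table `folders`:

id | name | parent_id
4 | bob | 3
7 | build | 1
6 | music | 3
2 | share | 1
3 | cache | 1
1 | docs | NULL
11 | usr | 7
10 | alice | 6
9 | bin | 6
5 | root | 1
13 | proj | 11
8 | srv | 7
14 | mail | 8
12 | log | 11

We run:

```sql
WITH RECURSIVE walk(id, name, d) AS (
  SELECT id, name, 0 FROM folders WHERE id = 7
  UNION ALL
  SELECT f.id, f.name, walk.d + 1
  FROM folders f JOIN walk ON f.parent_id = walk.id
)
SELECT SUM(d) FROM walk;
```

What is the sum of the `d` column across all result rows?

8

Base: id=7 (build) at d 0.
Iteration 1: rows with parent_id in {7} -> srv (id 8, d 1), usr (id 11, d 1).
Iteration 2: rows with parent_id in {8,11} -> log (id 12, d 2), proj (id 13, d 2), mail (id 14, d 2).
Iteration 3: no rows with parent_id in {12,13,14}; recursion stops.
SUM(d) = 0 + 1 + 1 + 2 + 2 + 2 = 8.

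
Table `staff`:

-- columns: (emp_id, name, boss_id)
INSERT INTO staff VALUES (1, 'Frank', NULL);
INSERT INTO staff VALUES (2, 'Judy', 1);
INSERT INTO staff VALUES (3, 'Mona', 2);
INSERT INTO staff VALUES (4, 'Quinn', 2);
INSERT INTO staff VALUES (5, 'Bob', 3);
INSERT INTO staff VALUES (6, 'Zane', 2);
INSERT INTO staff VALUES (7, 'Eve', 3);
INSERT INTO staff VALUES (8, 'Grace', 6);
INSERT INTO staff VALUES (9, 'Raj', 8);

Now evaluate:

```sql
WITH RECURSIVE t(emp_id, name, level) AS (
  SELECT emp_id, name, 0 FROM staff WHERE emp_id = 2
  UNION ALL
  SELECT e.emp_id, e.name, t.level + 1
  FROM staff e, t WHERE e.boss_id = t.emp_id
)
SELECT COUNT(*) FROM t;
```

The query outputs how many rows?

Base: emp_id=2 (Judy) at level 0.
Iteration 1: rows with boss_id in {2} -> Mona (id 3, level 1), Quinn (id 4, level 1), Zane (id 6, level 1).
Iteration 2: rows with boss_id in {3,4,6} -> Bob (id 5, level 2), Eve (id 7, level 2), Grace (id 8, level 2).
Iteration 3: rows with boss_id in {5,7,8} -> Raj (id 9, level 3).
Iteration 4: no rows with boss_id in {9}; recursion stops.
Total rows emitted: 8.

8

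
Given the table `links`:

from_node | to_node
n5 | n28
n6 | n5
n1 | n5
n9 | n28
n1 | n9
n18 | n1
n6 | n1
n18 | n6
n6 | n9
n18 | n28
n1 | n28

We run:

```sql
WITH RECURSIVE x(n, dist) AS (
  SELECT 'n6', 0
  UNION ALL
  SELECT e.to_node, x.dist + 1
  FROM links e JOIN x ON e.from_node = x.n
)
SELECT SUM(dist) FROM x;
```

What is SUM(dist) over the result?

19

Base: (n6, dist=0).
Iteration 1: edges from {n6} -> (n1, dist=1), (n5, dist=1), (n9, dist=1).
Iteration 2: edges from {n1,n5,n9} -> (n28, dist=2) x3, (n5, dist=2), (n9, dist=2). [UNION ALL keeps all 5 new rows, including repeats]
Iteration 3: edges from {n28,n5,n9} -> (n28, dist=3) x2. [UNION ALL keeps all 2 new rows, including repeats]
Iteration 4: no outgoing edges from {n28}; recursion stops.
SUM(dist) = 0 + 1 + 1 + 1 + 2 + 2 + 2 + 2 + 2 + 3 + 3 = 19.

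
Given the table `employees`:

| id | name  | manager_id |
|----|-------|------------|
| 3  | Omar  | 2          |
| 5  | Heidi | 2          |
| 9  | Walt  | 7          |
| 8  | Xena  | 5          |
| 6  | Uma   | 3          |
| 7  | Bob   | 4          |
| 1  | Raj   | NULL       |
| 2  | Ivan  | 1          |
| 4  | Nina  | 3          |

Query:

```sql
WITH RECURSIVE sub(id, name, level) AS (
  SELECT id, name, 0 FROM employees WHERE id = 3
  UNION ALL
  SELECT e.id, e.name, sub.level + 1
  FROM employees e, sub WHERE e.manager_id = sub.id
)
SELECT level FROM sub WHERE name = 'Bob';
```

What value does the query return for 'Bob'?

Base: id=3 (Omar) at level 0.
Iteration 1: rows with manager_id in {3} -> Nina (id 4, level 1), Uma (id 6, level 1).
Iteration 2: rows with manager_id in {4,6} -> Bob (id 7, level 2).
Iteration 3: rows with manager_id in {7} -> Walt (id 9, level 3).
Iteration 4: no rows with manager_id in {9}; recursion stops.

2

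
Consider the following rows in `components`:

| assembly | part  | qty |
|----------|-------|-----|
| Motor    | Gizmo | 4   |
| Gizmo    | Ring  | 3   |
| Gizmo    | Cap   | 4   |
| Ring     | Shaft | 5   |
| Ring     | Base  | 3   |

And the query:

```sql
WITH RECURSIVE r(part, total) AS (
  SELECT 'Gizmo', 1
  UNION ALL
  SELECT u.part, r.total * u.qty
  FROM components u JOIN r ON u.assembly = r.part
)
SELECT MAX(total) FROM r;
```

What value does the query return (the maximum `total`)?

15

Base: (Gizmo, total=1).
Iteration 1: components of {Gizmo} -> Cap = 1*4 = 4, Ring = 1*3 = 3.
Iteration 2: components of {Cap,Ring} -> Base = 3*3 = 9, Shaft = 3*5 = 15.
Iteration 3: no further components; recursion stops.
total values: 1, 3, 4, 15, 9; the maximum is 15.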